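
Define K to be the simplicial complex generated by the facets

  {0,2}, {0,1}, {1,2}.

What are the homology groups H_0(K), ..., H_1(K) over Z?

H_0 = Z,  H_1 = Z.

We work with the vertex ordering 0 < 1 < 2. The simplices of K, each written with vertices in increasing order, are:

  0-simplices (3): [0], [1], [2]
  1-simplices (3): [0,1], [0,2], [1,2]

so the chain groups are C_0 ≅ Z^3, C_1 ≅ Z^3.

Boundary ∂_1: C_1 → C_0 is given by ∂[p,q] = [q] − [p]. For instance
  ∂[0,1] = [1] − [0].
As a 3×3 matrix over Z this has rank 2, with invariant factors (1,1).

From H_k ≅ ker(∂_k) / im(∂_{k+1}) we obtain:

  H_0: rank C_0 − rank ∂_1 = 3 − 2 = 1, and the invariant factors of ∂_1 are all 1, so H_0 = Z.
  H_1: rank ker ∂_1 − rank ∂_2 = (3 − 2) − 0 = 1, and there is no ∂_2, so H_1 = Z.

(K is a triangulation of the circle S^1.)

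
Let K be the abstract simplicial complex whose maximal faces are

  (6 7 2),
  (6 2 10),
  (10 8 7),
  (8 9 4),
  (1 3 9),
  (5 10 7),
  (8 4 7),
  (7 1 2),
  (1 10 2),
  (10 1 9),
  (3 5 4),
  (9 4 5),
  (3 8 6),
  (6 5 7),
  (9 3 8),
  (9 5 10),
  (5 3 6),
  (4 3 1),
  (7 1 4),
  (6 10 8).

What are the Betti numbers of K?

Fix the vertex order 1 < 2 < 3 < 4 < 5 < 6 < 7 < 8 < 9 < 10 and write every simplex with vertices in increasing order. Then dim K = 2 and the simplices of K are:

  0-simplices (10): [1], [2], [3], [4], [5], [6], [7], [8], [9], [10]
  1-simplices (30): (30 of them)
  2-simplices (20): (20 of them)

giving chain groups C_0 ≅ Z^10, C_1 ≅ Z^30, C_2 ≅ Z^20.

Boundary ∂_1: C_1 → C_0 sends each edge [p,q] (with p < q) to q − p. For instance
  ∂[9,10] = [10] − [9].
This gives a 10×30 integer matrix of rank 9; reducing to Smith normal form yields diagonal entries (1,1,1,1,1,1,1,1,1).

∂_2: C_2 → C_1 maps a triangle to the signed sum of its edges. For instance
  ∂[2,6,7] = [6,7] − [2,7] + [2,6],
  ∂[6,8,10] = [8,10] − [6,10] + [6,8].
The 30×20 boundary matrix has rank 20 and Smith normal form diag(1,1,1,1,1,1,1,1,1,1,1,1,1,1,1,1,1,1,1,2).

Now H_k = ker ∂_k / im ∂_{k+1}, so:

  H_0: rank C_0 − rank ∂_1 = 10 − 9 = 1, and the invariant factors of ∂_1 are all 1, so H_0 ≅ Z.
  H_1: rank ker ∂_1 − rank ∂_2 = (30 − 9) − 20 = 1, and ∂_2 has invariant factor 2 > 1, so H_1 ≅ Z × Z/2.
  H_2: rank ker ∂_2 − rank ∂_3 = (20 − 20) − 0 = 0, and there is no ∂_3, so H_2 ≅ 0.

(K is a triangulation of the Klein bottle.)

Hence the Betti numbers are b_0 = 1, b_1 = 1, b_2 = 0.

b_0 = 1, b_1 = 1, b_2 = 0.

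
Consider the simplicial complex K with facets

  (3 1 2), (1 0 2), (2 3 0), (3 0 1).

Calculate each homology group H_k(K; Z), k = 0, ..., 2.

Take the total order 0 < 1 < 2 < 3 on the vertex set. Then K (dimension 2) consists of the simplices:

  0-simplices (4): [0], [1], [2], [3]
  1-simplices (6): [0,1], [0,2], [0,3], [1,2], [1,3], [2,3]
  2-simplices (4): [0,1,2], [0,1,3], [0,2,3], [1,2,3]

giving chain groups C_0 ≅ Z^4, C_1 ≅ Z^6, C_2 ≅ Z^4.

The boundary map ∂_1: C_1 → C_0 sends each edge [p,q] (with p < q) to q − p.
As a 4×6 matrix over Z this has rank 3, with invariant factors (1,1,1).

Boundary ∂_2: C_2 → C_1 acts by ∂[p,q,r] = [q,r] − [p,r] + [p,q]. For instance
  ∂[0,1,2] = [1,2] − [0,2] + [0,1],
  ∂[1,2,3] = [2,3] − [1,3] + [1,2].
The 6×4 boundary matrix has rank 3 and Smith normal form diag(1,1,1).

Reading off H_k = ker ∂_k / im ∂_{k+1}:

  H_0: rank C_0 − rank ∂_1 = 4 − 3 = 1, and the invariant factors of ∂_1 are all 1, so H_0 = Z.
  H_1: rank ker ∂_1 − rank ∂_2 = (6 − 3) − 3 = 0, and the invariant factors of ∂_2 are all 1, so H_1 = 0.
  H_2: rank ker ∂_2 − rank ∂_3 = (4 − 3) − 0 = 1, and there is no ∂_3, so H_2 = Z.

As a check, the Euler characteristic is 4 − 6 + 4 = 2, which agrees with 1 − 0 + 1 = 2.

H_0 = Z,  H_1 = 0,  H_2 = Z.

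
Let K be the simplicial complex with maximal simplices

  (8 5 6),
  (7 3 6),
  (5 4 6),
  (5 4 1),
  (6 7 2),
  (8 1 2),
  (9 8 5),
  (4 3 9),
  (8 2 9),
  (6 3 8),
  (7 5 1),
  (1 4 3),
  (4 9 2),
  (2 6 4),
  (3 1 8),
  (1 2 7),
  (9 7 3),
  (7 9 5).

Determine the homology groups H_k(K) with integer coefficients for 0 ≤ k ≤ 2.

Take the total order 1 < 2 < 3 < 4 < 5 < 6 < 7 < 8 < 9 on the vertex set. Then K (dimension 2) consists of the simplices:

  0-simplices (9): [1], [2], [3], [4], [5], [6], [7], [8], [9]
  1-simplices (27): (27 of them)
  2-simplices (18): [1,2,7], [1,2,8], [1,3,4], [1,3,8], [1,4,5], [1,5,7], [2,4,6], [2,4,9], [2,6,7], [2,8,9], [3,4,9], [3,6,7], [3,6,8], [3,7,9], [4,5,6], [5,6,8], [5,7,9], [5,8,9]

giving chain groups C_0 ≅ Z^9, C_1 ≅ Z^27, C_2 ≅ Z^18.

The boundary map ∂_1: C_1 → C_0 sends each edge [p,q] (with p < q) to q − p. For instance
  ∂[1,4] = [4] − [1].
This gives a 9×27 integer matrix of rank 8; reducing to Smith normal form yields diagonal entries (1,1,1,1,1,1,1,1).

∂_2: C_2 → C_1 sends each 2-simplex [p,q,r] to [q,r] − [p,r] + [p,q]. For instance
  ∂[2,4,6] = [4,6] − [2,6] + [2,4],
  ∂[3,4,9] = [4,9] − [3,9] + [3,4].
As a 27×18 matrix over Z this has rank 17, with invariant factors (1,1,1,1,1,1,1,1,1,1,1,1,1,1,1,1,1).

From H_k ≅ ker(∂_k) / im(∂_{k+1}) we obtain:

  H_0: rank C_0 − rank ∂_1 = 9 − 8 = 1, and the invariant factors of ∂_1 are all 1, so H_0 = Z.
  H_1: rank ker ∂_1 − rank ∂_2 = (27 − 8) − 17 = 2, and the invariant factors of ∂_2 are all 1, so H_1 = Z^2.
  H_2: rank ker ∂_2 − rank ∂_3 = (18 − 17) − 0 = 1, and there is no ∂_3, so H_2 = Z.

(K is a triangulation of the torus T^2.)

H_0 ≅ Z,  H_1 ≅ Z^2,  H_2 ≅ Z.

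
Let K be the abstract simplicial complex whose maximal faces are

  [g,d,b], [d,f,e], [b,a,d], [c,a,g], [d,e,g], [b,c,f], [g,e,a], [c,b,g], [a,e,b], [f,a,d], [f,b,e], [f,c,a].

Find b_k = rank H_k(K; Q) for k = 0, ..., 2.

K has 7 vertices, 18 edges, 12 triangles.
rank ∂_0 = 0, rank ∂_1 = 6 ⇒ b_0 = 7 − 0 − 6 = 1; all invariant factors of ∂_1 are 1 so no torsion. So H_0 ≅ Z.
rank ∂_1 = 6, rank ∂_2 = 12 ⇒ b_1 = 18 − 6 − 12 = 0; ∂_2 has invariant factor(s) [2] giving torsion. So H_1 ≅ Z/2Z.
rank ∂_2 = 12, rank ∂_3 = 0 ⇒ b_2 = 12 − 12 − 0 = 0. So H_2 ≅ 0.

b_0 = 1, b_1 = 0, b_2 = 0.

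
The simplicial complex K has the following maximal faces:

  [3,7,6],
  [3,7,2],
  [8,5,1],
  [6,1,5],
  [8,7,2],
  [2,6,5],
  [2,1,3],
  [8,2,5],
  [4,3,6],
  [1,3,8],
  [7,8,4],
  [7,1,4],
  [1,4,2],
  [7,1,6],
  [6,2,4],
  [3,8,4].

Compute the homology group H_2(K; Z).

H_2 = Z.

Fix the vertex order 1 < 2 < 3 < 4 < 5 < 6 < 7 < 8 and write every simplex with vertices in increasing order. Then dim K = 2 and the simplices of K are:

  0-simplices (8): [1], [2], [3], [4], [5], [6], [7], [8]
  1-simplices (24): (24 of them)
  2-simplices (16): [1,2,3], [1,2,4], [1,3,8], [1,4,7], [1,5,6], [1,5,8], [1,6,7], [2,3,7], [2,4,6], [2,5,6], [2,5,8], [2,7,8], [3,4,6], [3,4,8], [3,6,7], [4,7,8]

so the chain groups are C_0 ≅ Z^8, C_1 ≅ Z^24, C_2 ≅ Z^16.

∂_1: C_1 → C_0 sends each edge [p,q] (with p < q) to q − p.
This gives a 8×24 integer matrix of rank 7; reducing to Smith normal form yields diagonal entries (1,1,1,1,1,1,1).

Boundary ∂_2: C_2 → C_1 acts by ∂[p,q,r] = [q,r] − [p,r] + [p,q]. For instance
  ∂[2,5,6] = [5,6] − [2,6] + [2,5],
  ∂[1,5,8] = [5,8] − [1,8] + [1,5].
As a 24×16 matrix over Z this has rank 15, with invariant factors (1,1,1,1,1,1,1,1,1,1,1,1,1,1,1).

Reading off H_k = ker ∂_k / im ∂_{k+1}:

  H_2: rank ker ∂_2 − rank ∂_3 = (16 − 15) − 0 = 1, and there is no ∂_3, so H_2 ≅ Z.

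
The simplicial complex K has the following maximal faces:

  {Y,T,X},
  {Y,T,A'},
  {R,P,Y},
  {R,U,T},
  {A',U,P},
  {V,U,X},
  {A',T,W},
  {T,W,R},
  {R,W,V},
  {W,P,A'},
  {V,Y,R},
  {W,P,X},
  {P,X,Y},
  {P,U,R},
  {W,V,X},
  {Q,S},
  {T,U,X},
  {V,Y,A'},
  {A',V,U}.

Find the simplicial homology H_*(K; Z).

Order the vertices as P < Q < R < S < T < U < V < W < X < Y < A'. Listing each simplex with vertices in this order, K has dimension 2 with simplices:

  0-simplices (11): [P], [Q], [R], [S], [T], [U], [V], [W], [X], [Y], [A']
  1-simplices (28): (28 of them)
  2-simplices (18): (18 of them)

Hence C_0 ≅ Z^11, C_1 ≅ Z^28, C_2 ≅ Z^18.

The boundary map ∂_1: C_1 → C_0 sends each edge [p,q] (with p < q) to q − p. For instance
  ∂[V,A'] = [A'] − [V].
The resulting 11×28 matrix has rank 9, and its Smith normal form has invariant factors (1,1,1,1,1,1,1,1,1).

Boundary ∂_2: C_2 → C_1 maps a triangle to the signed sum of its edges. For instance
  ∂[T,W,A'] = [W,A'] − [T,A'] + [T,W],
  ∂[U,V,A'] = [V,A'] − [U,A'] + [U,V].
The resulting 28×18 matrix has rank 17, and its Smith normal form has invariant factors (1,1,1,1,1,1,1,1,1,1,1,1,1,1,1,1,1).

Now H_k = ker ∂_k / im ∂_{k+1}, so:

  H_0: rank C_0 − rank ∂_1 = 11 − 9 = 2, and the invariant factors of ∂_1 are all 1, so H_0 ≅ Z^2.
  H_1: rank ker ∂_1 − rank ∂_2 = (28 − 9) − 17 = 2, and the invariant factors of ∂_2 are all 1, so H_1 ≅ Z^2.
  H_2: rank ker ∂_2 − rank ∂_3 = (18 − 17) − 0 = 1, and there is no ∂_3, so H_2 ≅ Z.

(K is a triangulation of the disjoint union of the 1-simplex and the torus T^2.)

H_0 ≅ Z^2,  H_1 ≅ Z^2,  H_2 ≅ Z.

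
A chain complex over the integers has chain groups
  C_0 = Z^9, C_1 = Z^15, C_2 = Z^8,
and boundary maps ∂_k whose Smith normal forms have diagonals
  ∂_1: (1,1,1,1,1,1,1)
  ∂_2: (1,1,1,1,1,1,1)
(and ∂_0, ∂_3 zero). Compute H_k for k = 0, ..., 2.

H_0: b_0 = 9 − 0 − 7 = 2; torsion from ∂_1 factors > 1: none. So H_0 ≅ Z^2.
H_1: b_1 = 15 − 7 − 7 = 1; torsion from ∂_2 factors > 1: none. So H_1 ≅ Z.
H_2: b_2 = 8 − 7 − 0 = 1; torsion from ∂_3 factors > 1: none. So H_2 ≅ Z.

H_0 ≅ Z^2,  H_1 ≅ Z,  H_2 ≅ Z.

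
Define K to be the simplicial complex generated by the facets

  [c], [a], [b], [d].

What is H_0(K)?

H_0 = Z^4.

Fix the vertex order a < b < c < d and write every simplex with vertices in increasing order. Then dim K = 0 and the simplices of K are:

  0-simplices (4): a, b, c, d

Hence C_0 ≅ Z^4.

From H_k ≅ ker(∂_k) / im(∂_{k+1}) we obtain:

  H_0: rank C_0 − rank ∂_1 = 4 − 0 = 4, and there is no ∂_1, so H_0 ≅ Z^4.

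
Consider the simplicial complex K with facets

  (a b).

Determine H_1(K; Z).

H_1 ≅ 0.

Take the total order a < b on the vertex set. Then K (dimension 1) consists of the simplices:

  0-simplices (2): a, b
  1-simplices (1): ab

Hence C_0 ≅ Z^2, C_1 ≅ Z^1.

The boundary map ∂_1: C_1 → C_0 sends each edge [p,q] (with p < q) to q − p.
This gives a 2×1 integer matrix of rank 1; reducing to Smith normal form yields diagonal entries (1).

Reading off H_k = ker ∂_k / im ∂_{k+1}:

  H_1: rank ker ∂_1 − rank ∂_2 = (1 − 1) − 0 = 0, and there is no ∂_2, so H_1 ≅ 0.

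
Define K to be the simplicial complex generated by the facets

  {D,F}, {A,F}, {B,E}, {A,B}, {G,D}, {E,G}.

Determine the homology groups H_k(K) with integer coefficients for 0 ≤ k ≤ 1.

H_0 ≅ Z,  H_1 ≅ Z.

We work with the vertex ordering A < B < D < E < F < G. The simplices of K, each written with vertices in increasing order, are:

  0-simplices (6): A, B, D, E, F, G
  1-simplices (6): AB, AF, BE, DF, DG, EG

Hence C_0 ≅ Z^6, C_1 ≅ Z^6.

∂_1: C_1 → C_0 maps an edge to its endpoints' difference, ∂[p,q] = q − p.
As a 6×6 matrix over Z this has rank 5, with invariant factors (1,1,1,1,1).

From H_k ≅ ker(∂_k) / im(∂_{k+1}) we obtain:

  H_0: rank C_0 − rank ∂_1 = 6 − 5 = 1, and the invariant factors of ∂_1 are all 1, so H_0 = Z.
  H_1: rank ker ∂_1 − rank ∂_2 = (6 − 5) − 0 = 1, and there is no ∂_2, so H_1 = Z.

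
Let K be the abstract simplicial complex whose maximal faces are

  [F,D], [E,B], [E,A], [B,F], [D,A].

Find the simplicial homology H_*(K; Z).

Fix the vertex order A < B < D < E < F and write every simplex with vertices in increasing order. Then dim K = 1 and the simplices of K are:

  0-simplices (5): A, B, D, E, F
  1-simplices (5): AD, AE, BE, BF, DF

giving chain groups C_0 ≅ Z^5, C_1 ≅ Z^5.

The boundary map ∂_1: C_1 → C_0 is given by ∂[p,q] = [q] − [p]. For instance
  ∂BF = F − B.
The resulting 5×5 matrix has rank 4, and its Smith normal form has invariant factors (1,1,1,1).

Computing H_k = (kernel of ∂_k) / (image of ∂_{k+1}):

  H_0: rank C_0 − rank ∂_1 = 5 − 4 = 1, and the invariant factors of ∂_1 are all 1, so H_0 ≅ Z.
  H_1: rank ker ∂_1 − rank ∂_2 = (5 − 4) − 0 = 1, and there is no ∂_2, so H_1 ≅ Z.

H_0 ≅ Z,  H_1 ≅ Z.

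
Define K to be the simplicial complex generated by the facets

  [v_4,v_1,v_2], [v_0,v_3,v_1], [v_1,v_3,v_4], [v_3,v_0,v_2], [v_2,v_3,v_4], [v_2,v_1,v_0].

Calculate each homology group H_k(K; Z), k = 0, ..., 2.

We work with the vertex ordering v_0 < v_1 < v_2 < v_3 < v_4. The simplices of K, each written with vertices in increasing order, are:

  0-simplices (5): [v_0], [v_1], [v_2], [v_3], [v_4]
  1-simplices (9): [v_0,v_1], [v_0,v_2], [v_0,v_3], [v_1,v_2], [v_1,v_3], [v_1,v_4], [v_2,v_3], [v_2,v_4], [v_3,v_4]
  2-simplices (6): [v_0,v_1,v_2], [v_0,v_1,v_3], [v_0,v_2,v_3], [v_1,v_2,v_4], [v_1,v_3,v_4], [v_2,v_3,v_4]

so the chain groups are C_0 ≅ Z^5, C_1 ≅ Z^9, C_2 ≅ Z^6.

The boundary map ∂_1: C_1 → C_0 maps an edge to its endpoints' difference, ∂[p,q] = q − p. For instance
  ∂[v_1,v_4] = [v_4] − [v_1].
The resulting 5×9 matrix has rank 4, and its Smith normal form has invariant factors (1,1,1,1).

∂_2: C_2 → C_1 acts by ∂[p,q,r] = [q,r] − [p,r] + [p,q]. For instance
  ∂[v_0,v_2,v_3] = [v_2,v_3] − [v_0,v_3] + [v_0,v_2],
  ∂[v_0,v_1,v_2] = [v_1,v_2] − [v_0,v_2] + [v_0,v_1].
The resulting 9×6 matrix has rank 5, and its Smith normal form has invariant factors (1,1,1,1,1).

Now H_k = ker ∂_k / im ∂_{k+1}, so:

  H_0: rank C_0 − rank ∂_1 = 5 − 4 = 1, and the invariant factors of ∂_1 are all 1, so H_0 = Z.
  H_1: rank ker ∂_1 − rank ∂_2 = (9 − 4) − 5 = 0, and the invariant factors of ∂_2 are all 1, so H_1 = 0.
  H_2: rank ker ∂_2 − rank ∂_3 = (6 − 5) − 0 = 1, and there is no ∂_3, so H_2 = Z.

As a check, the Euler characteristic is 5 − 9 + 6 = 2, which agrees with 1 − 0 + 1 = 2.
(K is a triangulation of the 2-sphere S^2.)

H_0 = Z,  H_1 = 0,  H_2 = Z.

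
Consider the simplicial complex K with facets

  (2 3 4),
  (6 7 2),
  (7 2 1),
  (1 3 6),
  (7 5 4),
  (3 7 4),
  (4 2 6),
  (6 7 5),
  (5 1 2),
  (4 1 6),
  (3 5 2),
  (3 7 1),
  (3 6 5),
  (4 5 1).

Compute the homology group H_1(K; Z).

H_1 ≅ Z^2.

Fix the vertex order 1 < 2 < 3 < 4 < 5 < 6 < 7 and write every simplex with vertices in increasing order. Then dim K = 2 and the simplices of K are:

  0-simplices (7): [1], [2], [3], [4], [5], [6], [7]
  1-simplices (21): [1,2], [1,3], [1,4], [1,5], [1,6], [1,7], [2,3], [2,4], [2,5], [2,6], [2,7], [3,4], [3,5], [3,6], [3,7], [4,5], [4,6], [4,7], [5,6], [5,7], [6,7]
  2-simplices (14): [1,2,5], [1,2,7], [1,3,6], [1,3,7], [1,4,5], [1,4,6], [2,3,4], [2,3,5], [2,4,6], [2,6,7], [3,4,7], [3,5,6], [4,5,7], [5,6,7]

giving chain groups C_0 ≅ Z^7, C_1 ≅ Z^21, C_2 ≅ Z^14.

Boundary ∂_1: C_1 → C_0 sends each edge [p,q] (with p < q) to q − p. For instance
  ∂[2,6] = [6] − [2].
The resulting 7×21 matrix has rank 6, and its Smith normal form has invariant factors (1,1,1,1,1,1).

The boundary map ∂_2: C_2 → C_1 acts by ∂[p,q,r] = [q,r] − [p,r] + [p,q]. For instance
  ∂[2,4,6] = [4,6] − [2,6] + [2,4],
  ∂[3,4,7] = [4,7] − [3,7] + [3,4].
As a 21×14 matrix over Z this has rank 13, with invariant factors (1,1,1,1,1,1,1,1,1,1,1,1,1).

Now H_k = ker ∂_k / im ∂_{k+1}, so:

  H_1: rank ker ∂_1 − rank ∂_2 = (21 − 6) − 13 = 2, and the invariant factors of ∂_2 are all 1, so H_1 = Z^2.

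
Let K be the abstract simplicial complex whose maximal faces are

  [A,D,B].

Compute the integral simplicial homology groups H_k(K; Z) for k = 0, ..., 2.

K has 3 vertices, 3 edges, 1 triangle.
rank ∂_0 = 0, rank ∂_1 = 2 ⇒ b_0 = 3 − 0 − 2 = 1; all invariant factors of ∂_1 are 1 so no torsion. So H_0 = Z.
rank ∂_1 = 2, rank ∂_2 = 1 ⇒ b_1 = 3 − 2 − 1 = 0; all invariant factors of ∂_2 are 1 so no torsion. So H_1 = 0.
rank ∂_2 = 1, rank ∂_3 = 0 ⇒ b_2 = 1 − 1 − 0 = 0. So H_2 = 0.

H_0 ≅ Z,  H_1 = 0,  H_2 = 0.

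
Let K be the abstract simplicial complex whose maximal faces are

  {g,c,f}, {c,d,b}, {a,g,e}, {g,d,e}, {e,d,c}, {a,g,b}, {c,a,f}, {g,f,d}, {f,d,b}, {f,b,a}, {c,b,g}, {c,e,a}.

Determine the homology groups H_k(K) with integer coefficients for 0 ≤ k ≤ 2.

H_0 ≅ Z,  H_1 ≅ Z/2,  H_2 = 0.

Fix the vertex order a < b < c < d < e < f < g and write every simplex with vertices in increasing order. Then dim K = 2 and the simplices of K are:

  0-simplices (7): a, b, c, d, e, f, g
  1-simplices (18): ab, ac, ae, af, ag, bc, bd, bf, bg, cd, ce, cf, cg, de, df, dg, eg, fg
  2-simplices (12): abf, abg, ace, acf, aeg, bcd, bcg, bdf, cde, cfg, deg, dfg

Hence C_0 ≅ Z^7, C_1 ≅ Z^18, C_2 ≅ Z^12.

Boundary ∂_1: C_1 → C_0 is given by ∂[p,q] = [q] − [p].
This gives a 7×18 integer matrix of rank 6; reducing to Smith normal form yields diagonal entries (1,1,1,1,1,1).

∂_2: C_2 → C_1 maps a triangle to the signed sum of its edges. For instance
  ∂ace = ce − ae + ac,
  ∂bdf = df − bf + bd.
As a 18×12 matrix over Z this has rank 12, with invariant factors (1,1,1,1,1,1,1,1,1,1,1,2).

Reading off H_k = ker ∂_k / im ∂_{k+1}:

  H_0: rank C_0 − rank ∂_1 = 7 − 6 = 1, and the invariant factors of ∂_1 are all 1, so H_0 = Z.
  H_1: rank ker ∂_1 − rank ∂_2 = (18 − 6) − 12 = 0, and ∂_2 has invariant factor 2 > 1, so H_1 = Z/2.
  H_2: rank ker ∂_2 − rank ∂_3 = (12 − 12) − 0 = 0, and there is no ∂_3, so H_2 = 0.

(K is a triangulation of the real projective plane RP^2.)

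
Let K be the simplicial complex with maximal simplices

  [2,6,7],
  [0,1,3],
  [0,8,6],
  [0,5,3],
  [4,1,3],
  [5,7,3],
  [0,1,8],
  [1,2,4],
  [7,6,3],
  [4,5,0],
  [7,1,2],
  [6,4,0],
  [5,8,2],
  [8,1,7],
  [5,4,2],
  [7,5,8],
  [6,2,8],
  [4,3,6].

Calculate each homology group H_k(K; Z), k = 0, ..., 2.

Take the total order 0 < 1 < 2 < 3 < 4 < 5 < 6 < 7 < 8 on the vertex set. Then K (dimension 2) consists of the simplices:

  0-simplices (9): [0], [1], [2], [3], [4], [5], [6], [7], [8]
  1-simplices (27): (27 of them)
  2-simplices (18): [0,1,3], [0,1,8], [0,3,5], [0,4,5], [0,4,6], [0,6,8], [1,2,4], [1,2,7], [1,3,4], [1,7,8], [2,4,5], [2,5,8], [2,6,7], [2,6,8], [3,4,6], [3,5,7], [3,6,7], [5,7,8]

so the chain groups are C_0 ≅ Z^9, C_1 ≅ Z^27, C_2 ≅ Z^18.

Boundary ∂_1: C_1 → C_0 maps an edge to its endpoints' difference, ∂[p,q] = q − p. For instance
  ∂[1,4] = [4] − [1].
The resulting 9×27 matrix has rank 8, and its Smith normal form has invariant factors (1,1,1,1,1,1,1,1).

∂_2: C_2 → C_1 maps a triangle to the signed sum of its edges. For instance
  ∂[3,5,7] = [5,7] − [3,7] + [3,5],
  ∂[3,6,7] = [6,7] − [3,7] + [3,6].
The 27×18 boundary matrix has rank 18 and Smith normal form diag(1,1,1,1,1,1,1,1,1,1,1,1,1,1,1,1,1,2).

Now H_k = ker ∂_k / im ∂_{k+1}, so:

  H_0: rank C_0 − rank ∂_1 = 9 − 8 = 1, and the invariant factors of ∂_1 are all 1, so H_0 ≅ Z.
  H_1: rank ker ∂_1 − rank ∂_2 = (27 − 8) − 18 = 1, and ∂_2 has invariant factor 2 > 1, so H_1 ≅ Z × Z/2.
  H_2: rank ker ∂_2 − rank ∂_3 = (18 − 18) − 0 = 0, and there is no ∂_3, so H_2 ≅ 0.

H_0 ≅ Z,  H_1 ≅ Z × Z/2,  H_2 = 0.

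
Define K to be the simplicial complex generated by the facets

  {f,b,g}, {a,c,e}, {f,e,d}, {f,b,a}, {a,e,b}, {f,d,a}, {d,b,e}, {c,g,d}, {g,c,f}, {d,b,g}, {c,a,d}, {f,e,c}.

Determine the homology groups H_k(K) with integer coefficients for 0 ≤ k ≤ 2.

K has 7 vertices, 18 edges, 12 triangles.
rank ∂_0 = 0, rank ∂_1 = 6 ⇒ b_0 = 7 − 0 − 6 = 1; all invariant factors of ∂_1 are 1 so no torsion. So H_0 ≅ Z.
rank ∂_1 = 6, rank ∂_2 = 12 ⇒ b_1 = 18 − 6 − 12 = 0; ∂_2 has invariant factor(s) [2] giving torsion. So H_1 ≅ Z/2Z.
rank ∂_2 = 12, rank ∂_3 = 0 ⇒ b_2 = 12 − 12 − 0 = 0. So H_2 ≅ 0.

H_0 = Z,  H_1 = Z/2Z,  H_2 = 0.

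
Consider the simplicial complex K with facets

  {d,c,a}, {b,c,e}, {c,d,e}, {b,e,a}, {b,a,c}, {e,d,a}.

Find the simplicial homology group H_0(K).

H_0 ≅ Z.

Take the total order a < b < c < d < e on the vertex set. Then K (dimension 2) consists of the simplices:

  0-simplices (5): a, b, c, d, e
  1-simplices (9): ab, ac, ad, ae, bc, be, cd, ce, de
  2-simplices (6): abc, abe, acd, ade, bce, cde

so the chain groups are C_0 ≅ Z^5, C_1 ≅ Z^9, C_2 ≅ Z^6.

The boundary map ∂_1: C_1 → C_0 sends each edge [p,q] (with p < q) to q − p.
The resulting 5×9 matrix has rank 4, and its Smith normal form has invariant factors (1,1,1,1).

Boundary ∂_2: C_2 → C_1 acts by ∂[p,q,r] = [q,r] − [p,r] + [p,q]. For instance
  ∂abc = bc − ac + ab,
  ∂cde = de − ce + cd.
The 9×6 boundary matrix has rank 5 and Smith normal form diag(1,1,1,1,1).

Reading off H_k = ker ∂_k / im ∂_{k+1}:

  H_0: rank C_0 − rank ∂_1 = 5 − 4 = 1, and the invariant factors of ∂_1 are all 1, so H_0 = Z.

(K is a triangulation of the 2-sphere S^2.)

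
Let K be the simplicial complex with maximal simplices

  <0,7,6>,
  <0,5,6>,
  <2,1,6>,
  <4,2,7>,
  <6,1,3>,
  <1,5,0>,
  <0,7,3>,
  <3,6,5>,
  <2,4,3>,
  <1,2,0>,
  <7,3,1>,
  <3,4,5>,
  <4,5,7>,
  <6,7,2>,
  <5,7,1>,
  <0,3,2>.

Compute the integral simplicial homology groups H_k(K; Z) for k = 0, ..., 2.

H_0 = Z,  H_1 = Z^2,  H_2 = Z.

Take the total order 0 < 1 < 2 < 3 < 4 < 5 < 6 < 7 on the vertex set. Then K (dimension 2) consists of the simplices:

  0-simplices (8): [0], [1], [2], [3], [4], [5], [6], [7]
  1-simplices (24): (24 of them)
  2-simplices (16): [0,1,2], [0,1,5], [0,2,3], [0,3,7], [0,5,6], [0,6,7], [1,2,6], [1,3,6], [1,3,7], [1,5,7], [2,3,4], [2,4,7], [2,6,7], [3,4,5], [3,5,6], [4,5,7]

giving chain groups C_0 ≅ Z^8, C_1 ≅ Z^24, C_2 ≅ Z^16.

Boundary ∂_1: C_1 → C_0 sends each edge [p,q] (with p < q) to q − p.
This gives a 8×24 integer matrix of rank 7; reducing to Smith normal form yields diagonal entries (1,1,1,1,1,1,1).

The boundary map ∂_2: C_2 → C_1 acts by ∂[p,q,r] = [q,r] − [p,r] + [p,q]. For instance
  ∂[0,1,5] = [1,5] − [0,5] + [0,1],
  ∂[3,4,5] = [4,5] − [3,5] + [3,4].
The 24×16 boundary matrix has rank 15 and Smith normal form diag(1,1,1,1,1,1,1,1,1,1,1,1,1,1,1).

Now H_k = ker ∂_k / im ∂_{k+1}, so:

  H_0: rank C_0 − rank ∂_1 = 8 − 7 = 1, and the invariant factors of ∂_1 are all 1, so H_0 ≅ Z.
  H_1: rank ker ∂_1 − rank ∂_2 = (24 − 7) − 15 = 2, and the invariant factors of ∂_2 are all 1, so H_1 ≅ Z^2.
  H_2: rank ker ∂_2 − rank ∂_3 = (16 − 15) − 0 = 1, and there is no ∂_3, so H_2 ≅ Z.

As a check, the Euler characteristic is 8 − 24 + 16 = 0, which agrees with 1 − 2 + 1 = 0.
(K is a triangulation of the torus T^2.)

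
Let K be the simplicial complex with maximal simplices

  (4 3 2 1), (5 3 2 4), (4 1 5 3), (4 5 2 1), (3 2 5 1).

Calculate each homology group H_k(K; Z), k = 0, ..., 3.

H_0 ≅ Z,  H_1 = 0,  H_2 = 0,  H_3 ≅ Z.

Fix the vertex order 1 < 2 < 3 < 4 < 5 and write every simplex with vertices in increasing order. Then dim K = 3 and the simplices of K are:

  0-simplices (5): [1], [2], [3], [4], [5]
  1-simplices (10): [1,2], [1,3], [1,4], [1,5], [2,3], [2,4], [2,5], [3,4], [3,5], [4,5]
  2-simplices (10): [1,2,3], [1,2,4], [1,2,5], [1,3,4], [1,3,5], [1,4,5], [2,3,4], [2,3,5], [2,4,5], [3,4,5]
  3-simplices (5): [1,2,3,4], [1,2,3,5], [1,2,4,5], [1,3,4,5], [2,3,4,5]

so the chain groups are C_0 ≅ Z^5, C_1 ≅ Z^10, C_2 ≅ Z^10, C_3 ≅ Z^5.

Boundary ∂_1: C_1 → C_0 maps an edge to its endpoints' difference, ∂[p,q] = q − p. For instance
  ∂[2,5] = [5] − [2].
The resulting 5×10 matrix has rank 4, and its Smith normal form has invariant factors (1,1,1,1).

∂_2: C_2 → C_1 acts by ∂[p,q,r] = [q,r] − [p,r] + [p,q]. For instance
  ∂[1,2,3] = [2,3] − [1,3] + [1,2],
  ∂[2,4,5] = [4,5] − [2,5] + [2,4].
As a 10×10 matrix over Z this has rank 6, with invariant factors (1,1,1,1,1,1).

Boundary ∂_3: C_3 → C_2 sends each 3-simplex σ to the alternating sum Σ_i (−1)^i (σ with its i-th vertex removed). For instance
  ∂[2,3,4,5] = [3,4,5] − [2,4,5] + [2,3,5] − [2,3,4],
  ∂[1,2,3,4] = [2,3,4] − [1,3,4] + [1,2,4] − [1,2,3].
The 10×5 boundary matrix has rank 4 and Smith normal form diag(1,1,1,1).

From H_k ≅ ker(∂_k) / im(∂_{k+1}) we obtain:

  H_0: rank C_0 − rank ∂_1 = 5 − 4 = 1, and the invariant factors of ∂_1 are all 1, so H_0 = Z.
  H_1: rank ker ∂_1 − rank ∂_2 = (10 − 4) − 6 = 0, and the invariant factors of ∂_2 are all 1, so H_1 = 0.
  H_2: rank ker ∂_2 − rank ∂_3 = (10 − 6) − 4 = 0, and the invariant factors of ∂_3 are all 1, so H_2 = 0.
  H_3: rank ker ∂_3 − rank ∂_4 = (5 − 4) − 0 = 1, and there is no ∂_4, so H_3 = Z.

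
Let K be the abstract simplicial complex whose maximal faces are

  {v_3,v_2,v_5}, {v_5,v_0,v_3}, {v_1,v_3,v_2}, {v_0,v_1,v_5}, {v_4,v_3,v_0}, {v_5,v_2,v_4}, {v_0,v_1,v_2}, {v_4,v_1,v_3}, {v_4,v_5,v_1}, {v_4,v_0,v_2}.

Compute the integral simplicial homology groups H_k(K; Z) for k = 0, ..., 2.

K has 6 vertices, 15 edges, 10 triangles.
rank ∂_0 = 0, rank ∂_1 = 5 ⇒ b_0 = 6 − 0 − 5 = 1; all invariant factors of ∂_1 are 1 so no torsion. So H_0 = Z.
rank ∂_1 = 5, rank ∂_2 = 10 ⇒ b_1 = 15 − 5 − 10 = 0; ∂_2 has invariant factor(s) [2] giving torsion. So H_1 = Z_2.
rank ∂_2 = 10, rank ∂_3 = 0 ⇒ b_2 = 10 − 10 − 0 = 0. So H_2 = 0.

H_0 = Z,  H_1 = Z_2,  H_2 = 0.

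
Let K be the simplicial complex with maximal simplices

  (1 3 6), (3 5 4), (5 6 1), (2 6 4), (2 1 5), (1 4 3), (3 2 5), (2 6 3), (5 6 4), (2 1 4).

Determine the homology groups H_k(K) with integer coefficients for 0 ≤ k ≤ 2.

Fix the vertex order 1 < 2 < 3 < 4 < 5 < 6 and write every simplex with vertices in increasing order. Then dim K = 2 and the simplices of K are:

  0-simplices (6): [1], [2], [3], [4], [5], [6]
  1-simplices (15): [1,2], [1,3], [1,4], [1,5], [1,6], [2,3], [2,4], [2,5], [2,6], [3,4], [3,5], [3,6], [4,5], [4,6], [5,6]
  2-simplices (10): [1,2,4], [1,2,5], [1,3,4], [1,3,6], [1,5,6], [2,3,5], [2,3,6], [2,4,6], [3,4,5], [4,5,6]

so the chain groups are C_0 ≅ Z^6, C_1 ≅ Z^15, C_2 ≅ Z^10.

Boundary ∂_1: C_1 → C_0 is given by ∂[p,q] = [q] − [p].
The resulting 6×15 matrix has rank 5, and its Smith normal form has invariant factors (1,1,1,1,1).

∂_2: C_2 → C_1 sends each 2-simplex [p,q,r] to [q,r] − [p,r] + [p,q]. For instance
  ∂[1,5,6] = [5,6] − [1,6] + [1,5],
  ∂[2,4,6] = [4,6] − [2,6] + [2,4].
The resulting 15×10 matrix has rank 10, and its Smith normal form has invariant factors (1,1,1,1,1,1,1,1,1,2).

Computing H_k = (kernel of ∂_k) / (image of ∂_{k+1}):

  H_0: rank C_0 − rank ∂_1 = 6 − 5 = 1, and the invariant factors of ∂_1 are all 1, so H_0 ≅ Z.
  H_1: rank ker ∂_1 − rank ∂_2 = (15 − 5) − 10 = 0, and ∂_2 has invariant factor 2 > 1, so H_1 ≅ Z/2Z.
  H_2: rank ker ∂_2 − rank ∂_3 = (10 − 10) − 0 = 0, and there is no ∂_3, so H_2 ≅ 0.

As a check, the Euler characteristic is 6 − 15 + 10 = 1, which agrees with 1 − 0 + 0 = 1.
(K is a triangulation of the real projective plane RP^2.)

H_0 ≅ Z,  H_1 ≅ Z/2Z,  H_2 = 0.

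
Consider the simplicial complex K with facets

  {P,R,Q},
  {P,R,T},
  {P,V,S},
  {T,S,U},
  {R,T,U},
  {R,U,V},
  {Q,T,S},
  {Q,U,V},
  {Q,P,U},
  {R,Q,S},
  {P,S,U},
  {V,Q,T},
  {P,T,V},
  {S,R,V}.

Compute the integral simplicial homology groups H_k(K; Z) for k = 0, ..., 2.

H_0 ≅ Z,  H_1 ≅ Z^2,  H_2 ≅ Z.

Order the vertices as P < Q < R < S < T < U < V. Listing each simplex with vertices in this order, K has dimension 2 with simplices:

  0-simplices (7): P, Q, R, S, T, U, V
  1-simplices (21): PQ, PR, PS, PT, PU, PV, QR, QS, QT, QU, QV, RS, RT, RU, RV, ST, SU, SV, TU, TV, UV
  2-simplices (14): PQR, PQU, PRT, PSU, PSV, PTV, QRS, QST, QTV, QUV, RSV, RTU, RUV, STU

so the chain groups are C_0 ≅ Z^7, C_1 ≅ Z^21, C_2 ≅ Z^14.

Boundary ∂_1: C_1 → C_0 is given by ∂[p,q] = [q] − [p].
The resulting 7×21 matrix has rank 6, and its Smith normal form has invariant factors (1,1,1,1,1,1).

Boundary ∂_2: C_2 → C_1 acts by ∂[p,q,r] = [q,r] − [p,r] + [p,q]. For instance
  ∂PRT = RT − PT + PR,
  ∂QST = ST − QT + QS.
As a 21×14 matrix over Z this has rank 13, with invariant factors (1,1,1,1,1,1,1,1,1,1,1,1,1).

From H_k ≅ ker(∂_k) / im(∂_{k+1}) we obtain:

  H_0: rank C_0 − rank ∂_1 = 7 − 6 = 1, and the invariant factors of ∂_1 are all 1, so H_0 ≅ Z.
  H_1: rank ker ∂_1 − rank ∂_2 = (21 − 6) − 13 = 2, and the invariant factors of ∂_2 are all 1, so H_1 ≅ Z^2.
  H_2: rank ker ∂_2 − rank ∂_3 = (14 − 13) − 0 = 1, and there is no ∂_3, so H_2 ≅ Z.

As a check, the Euler characteristic is 7 − 21 + 14 = 0, which agrees with 1 − 2 + 1 = 0.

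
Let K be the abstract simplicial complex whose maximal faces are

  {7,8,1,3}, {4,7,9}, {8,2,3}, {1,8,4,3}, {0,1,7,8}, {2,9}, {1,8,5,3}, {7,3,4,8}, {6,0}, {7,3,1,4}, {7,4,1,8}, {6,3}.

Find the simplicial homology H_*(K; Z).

H_0 ≅ Z,  H_1 ≅ Z^2,  H_2 = 0,  H_3 ≅ Z.

K has 10 vertices, 23 edges, 18 triangles, 7 3-simplices.
rank ∂_0 = 0, rank ∂_1 = 9 ⇒ b_0 = 10 − 0 − 9 = 1; all invariant factors of ∂_1 are 1 so no torsion. So H_0 ≅ Z.
rank ∂_1 = 9, rank ∂_2 = 12 ⇒ b_1 = 23 − 9 − 12 = 2; all invariant factors of ∂_2 are 1 so no torsion. So H_1 ≅ Z^2.
rank ∂_2 = 12, rank ∂_3 = 6 ⇒ b_2 = 18 − 12 − 6 = 0; all invariant factors of ∂_3 are 1 so no torsion. So H_2 ≅ 0.
rank ∂_3 = 6, rank ∂_4 = 0 ⇒ b_3 = 7 − 6 − 0 = 1. So H_3 ≅ Z.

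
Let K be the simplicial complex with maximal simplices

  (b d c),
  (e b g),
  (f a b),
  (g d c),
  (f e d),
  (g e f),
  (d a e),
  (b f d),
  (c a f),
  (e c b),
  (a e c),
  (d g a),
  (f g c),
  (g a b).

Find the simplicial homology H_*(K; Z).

Order the vertices as a < b < c < d < e < f < g. Listing each simplex with vertices in this order, K has dimension 2 with simplices:

  0-simplices (7): a, b, c, d, e, f, g
  1-simplices (21): ab, ac, ad, ae, af, ag, bc, bd, be, bf, bg, cd, ce, cf, cg, de, df, dg, ef, eg, fg
  2-simplices (14): abf, abg, ace, acf, ade, adg, bcd, bce, bdf, beg, cdg, cfg, def, efg

Hence C_0 ≅ Z^7, C_1 ≅ Z^21, C_2 ≅ Z^14.

Boundary ∂_1: C_1 → C_0 maps an edge to its endpoints' difference, ∂[p,q] = q − p.
As a 7×21 matrix over Z this has rank 6, with invariant factors (1,1,1,1,1,1).

The boundary map ∂_2: C_2 → C_1 sends each 2-simplex [p,q,r] to [q,r] − [p,r] + [p,q]. For instance
  ∂abg = bg − ag + ab,
  ∂ade = de − ae + ad.
The resulting 21×14 matrix has rank 13, and its Smith normal form has invariant factors (1,1,1,1,1,1,1,1,1,1,1,1,1).

Reading off H_k = ker ∂_k / im ∂_{k+1}:

  H_0: rank C_0 − rank ∂_1 = 7 − 6 = 1, and the invariant factors of ∂_1 are all 1, so H_0 = Z.
  H_1: rank ker ∂_1 − rank ∂_2 = (21 − 6) − 13 = 2, and the invariant factors of ∂_2 are all 1, so H_1 = Z^2.
  H_2: rank ker ∂_2 − rank ∂_3 = (14 − 13) − 0 = 1, and there is no ∂_3, so H_2 = Z.

As a check, the Euler characteristic is 7 − 21 + 14 = 0, which agrees with 1 − 2 + 1 = 0.
(K is a triangulation of the torus T^2.)

H_0 = Z,  H_1 = Z^2,  H_2 = Z.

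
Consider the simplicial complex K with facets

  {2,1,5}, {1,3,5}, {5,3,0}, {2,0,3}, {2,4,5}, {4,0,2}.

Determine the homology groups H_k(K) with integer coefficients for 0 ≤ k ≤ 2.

We work with the vertex ordering 0 < 1 < 2 < 3 < 4 < 5. The simplices of K, each written with vertices in increasing order, are:

  0-simplices (6): [0], [1], [2], [3], [4], [5]
  1-simplices (12): [0,2], [0,3], [0,4], [0,5], [1,2], [1,3], [1,5], [2,3], [2,4], [2,5], [3,5], [4,5]
  2-simplices (6): [0,2,3], [0,2,4], [0,3,5], [1,2,5], [1,3,5], [2,4,5]

so the chain groups are C_0 ≅ Z^6, C_1 ≅ Z^12, C_2 ≅ Z^6.

∂_1: C_1 → C_0 sends each edge [p,q] (with p < q) to q − p. For instance
  ∂[1,5] = [5] − [1].
As a 6×12 matrix over Z this has rank 5, with invariant factors (1,1,1,1,1).

Boundary ∂_2: C_2 → C_1 sends each 2-simplex [p,q,r] to [q,r] − [p,r] + [p,q]. For instance
  ∂[2,4,5] = [4,5] − [2,5] + [2,4],
  ∂[0,2,3] = [2,3] − [0,3] + [0,2].
The resulting 12×6 matrix has rank 6, and its Smith normal form has invariant factors (1,1,1,1,1,1).

Now H_k = ker ∂_k / im ∂_{k+1}, so:

  H_0: rank C_0 − rank ∂_1 = 6 − 5 = 1, and the invariant factors of ∂_1 are all 1, so H_0 = Z.
  H_1: rank ker ∂_1 − rank ∂_2 = (12 − 5) − 6 = 1, and the invariant factors of ∂_2 are all 1, so H_1 = Z.
  H_2: rank ker ∂_2 − rank ∂_3 = (6 − 6) − 0 = 0, and there is no ∂_3, so H_2 = 0.

As a check, the Euler characteristic is 6 − 12 + 6 = 0, which agrees with 1 − 1 + 0 = 0.
(K is a triangulation of the cylinder S^1 x I.)

H_0 = Z,  H_1 = Z,  H_2 = 0.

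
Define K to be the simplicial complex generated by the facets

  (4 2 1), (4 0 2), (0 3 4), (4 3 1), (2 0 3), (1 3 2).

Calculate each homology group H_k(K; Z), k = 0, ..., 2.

H_0 = Z,  H_1 = 0,  H_2 = Z.

Order the vertices as 0 < 1 < 2 < 3 < 4. Listing each simplex with vertices in this order, K has dimension 2 with simplices:

  0-simplices (5): [0], [1], [2], [3], [4]
  1-simplices (9): [0,2], [0,3], [0,4], [1,2], [1,3], [1,4], [2,3], [2,4], [3,4]
  2-simplices (6): [0,2,3], [0,2,4], [0,3,4], [1,2,3], [1,2,4], [1,3,4]

giving chain groups C_0 ≅ Z^5, C_1 ≅ Z^9, C_2 ≅ Z^6.

Boundary ∂_1: C_1 → C_0 sends each edge [p,q] (with p < q) to q − p.
The resulting 5×9 matrix has rank 4, and its Smith normal form has invariant factors (1,1,1,1).

Boundary ∂_2: C_2 → C_1 sends each 2-simplex [p,q,r] to [q,r] − [p,r] + [p,q]. For instance
  ∂[0,2,4] = [2,4] − [0,4] + [0,2],
  ∂[1,2,3] = [2,3] − [1,3] + [1,2].
The resulting 9×6 matrix has rank 5, and its Smith normal form has invariant factors (1,1,1,1,1).

Reading off H_k = ker ∂_k / im ∂_{k+1}:

  H_0: rank C_0 − rank ∂_1 = 5 − 4 = 1, and the invariant factors of ∂_1 are all 1, so H_0 ≅ Z.
  H_1: rank ker ∂_1 − rank ∂_2 = (9 − 4) − 5 = 0, and the invariant factors of ∂_2 are all 1, so H_1 ≅ 0.
  H_2: rank ker ∂_2 − rank ∂_3 = (6 − 5) − 0 = 1, and there is no ∂_3, so H_2 ≅ Z.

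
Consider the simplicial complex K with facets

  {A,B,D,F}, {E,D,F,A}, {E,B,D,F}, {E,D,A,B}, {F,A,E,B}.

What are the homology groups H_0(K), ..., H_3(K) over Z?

H_0 = Z,  H_1 = 0,  H_2 = 0,  H_3 = Z.

K has 5 vertices, 10 edges, 10 triangles, 5 3-simplices.
rank ∂_0 = 0, rank ∂_1 = 4 ⇒ b_0 = 5 − 0 − 4 = 1; all invariant factors of ∂_1 are 1 so no torsion. So H_0 = Z.
rank ∂_1 = 4, rank ∂_2 = 6 ⇒ b_1 = 10 − 4 − 6 = 0; all invariant factors of ∂_2 are 1 so no torsion. So H_1 = 0.
rank ∂_2 = 6, rank ∂_3 = 4 ⇒ b_2 = 10 − 6 − 4 = 0; all invariant factors of ∂_3 are 1 so no torsion. So H_2 = 0.
rank ∂_3 = 4, rank ∂_4 = 0 ⇒ b_3 = 5 − 4 − 0 = 1. So H_3 = Z.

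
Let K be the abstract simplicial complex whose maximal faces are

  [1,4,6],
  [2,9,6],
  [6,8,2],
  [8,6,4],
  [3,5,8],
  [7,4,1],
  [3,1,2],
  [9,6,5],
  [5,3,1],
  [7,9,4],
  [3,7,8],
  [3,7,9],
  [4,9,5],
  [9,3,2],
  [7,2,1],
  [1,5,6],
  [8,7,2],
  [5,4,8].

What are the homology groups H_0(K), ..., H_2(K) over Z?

H_0 = Z,  H_1 = Z ⊕ Z/2,  H_2 = 0.

Fix the vertex order 1 < 2 < 3 < 4 < 5 < 6 < 7 < 8 < 9 and write every simplex with vertices in increasing order. Then dim K = 2 and the simplices of K are:

  0-simplices (9): [1], [2], [3], [4], [5], [6], [7], [8], [9]
  1-simplices (27): (27 of them)
  2-simplices (18): [1,2,3], [1,2,7], [1,3,5], [1,4,6], [1,4,7], [1,5,6], [2,3,9], [2,6,8], [2,6,9], [2,7,8], [3,5,8], [3,7,8], [3,7,9], [4,5,8], [4,5,9], [4,6,8], [4,7,9], [5,6,9]

so the chain groups are C_0 ≅ Z^9, C_1 ≅ Z^27, C_2 ≅ Z^18.

The boundary map ∂_1: C_1 → C_0 maps an edge to its endpoints' difference, ∂[p,q] = q − p. For instance
  ∂[1,5] = [5] − [1].
This gives a 9×27 integer matrix of rank 8; reducing to Smith normal form yields diagonal entries (1,1,1,1,1,1,1,1).

The boundary map ∂_2: C_2 → C_1 sends each 2-simplex [p,q,r] to [q,r] − [p,r] + [p,q]. For instance
  ∂[1,4,6] = [4,6] − [1,6] + [1,4],
  ∂[2,6,9] = [6,9] − [2,9] + [2,6].
As a 27×18 matrix over Z this has rank 18, with invariant factors (1,1,1,1,1,1,1,1,1,1,1,1,1,1,1,1,1,2).

Now H_k = ker ∂_k / im ∂_{k+1}, so:

  H_0: rank C_0 − rank ∂_1 = 9 − 8 = 1, and the invariant factors of ∂_1 are all 1, so H_0 ≅ Z.
  H_1: rank ker ∂_1 − rank ∂_2 = (27 − 8) − 18 = 1, and ∂_2 has invariant factor 2 > 1, so H_1 ≅ Z ⊕ Z/2.
  H_2: rank ker ∂_2 − rank ∂_3 = (18 − 18) − 0 = 0, and there is no ∂_3, so H_2 ≅ 0.

As a check, the Euler characteristic is 9 − 27 + 18 = 0, which agrees with 1 − 1 + 0 = 0.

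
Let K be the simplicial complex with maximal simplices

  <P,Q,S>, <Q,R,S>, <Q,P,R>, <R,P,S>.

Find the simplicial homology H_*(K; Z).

Take the total order P < Q < R < S on the vertex set. Then K (dimension 2) consists of the simplices:

  0-simplices (4): P, Q, R, S
  1-simplices (6): PQ, PR, PS, QR, QS, RS
  2-simplices (4): PQR, PQS, PRS, QRS

giving chain groups C_0 ≅ Z^4, C_1 ≅ Z^6, C_2 ≅ Z^4.

The boundary map ∂_1: C_1 → C_0 maps an edge to its endpoints' difference, ∂[p,q] = q − p. For instance
  ∂RS = S − R.
The 4×6 boundary matrix has rank 3 and Smith normal form diag(1,1,1).

The boundary map ∂_2: C_2 → C_1 maps a triangle to the signed sum of its edges. For instance
  ∂PQS = QS − PS + PQ,
  ∂PQR = QR − PR + PQ.
As a 6×4 matrix over Z this has rank 3, with invariant factors (1,1,1).

Reading off H_k = ker ∂_k / im ∂_{k+1}:

  H_0: rank C_0 − rank ∂_1 = 4 − 3 = 1, and the invariant factors of ∂_1 are all 1, so H_0 = Z.
  H_1: rank ker ∂_1 − rank ∂_2 = (6 − 3) − 3 = 0, and the invariant factors of ∂_2 are all 1, so H_1 = 0.
  H_2: rank ker ∂_2 − rank ∂_3 = (4 − 3) − 0 = 1, and there is no ∂_3, so H_2 = Z.

H_0 = Z,  H_1 = 0,  H_2 = Z.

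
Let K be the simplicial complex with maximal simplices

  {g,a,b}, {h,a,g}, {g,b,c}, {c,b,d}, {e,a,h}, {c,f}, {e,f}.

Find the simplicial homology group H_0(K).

Fix the vertex order a < b < c < d < e < f < g < h and write every simplex with vertices in increasing order. Then dim K = 2 and the simplices of K are:

  0-simplices (8): a, b, c, d, e, f, g, h
  1-simplices (13): ab, ae, ag, ah, bc, bd, bg, cd, cf, cg, ef, eh, gh
  2-simplices (5): abg, aeh, agh, bcd, bcg

so the chain groups are C_0 ≅ Z^8, C_1 ≅ Z^13, C_2 ≅ Z^5.

The boundary map ∂_1: C_1 → C_0 maps an edge to its endpoints' difference, ∂[p,q] = q − p. For instance
  ∂gh = h − g.
The resulting 8×13 matrix has rank 7, and its Smith normal form has invariant factors (1,1,1,1,1,1,1).

Boundary ∂_2: C_2 → C_1 maps a triangle to the signed sum of its edges. For instance
  ∂agh = gh − ah + ag,
  ∂bcd = cd − bd + bc.
The resulting 13×5 matrix has rank 5, and its Smith normal form has invariant factors (1,1,1,1,1).

Reading off H_k = ker ∂_k / im ∂_{k+1}:

  H_0: rank C_0 − rank ∂_1 = 8 − 7 = 1, and the invariant factors of ∂_1 are all 1, so H_0 = Z.

H_0 = Z.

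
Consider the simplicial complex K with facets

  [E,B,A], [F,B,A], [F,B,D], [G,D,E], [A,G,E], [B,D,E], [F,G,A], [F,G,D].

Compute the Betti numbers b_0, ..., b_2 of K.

Fix the vertex order A < B < D < E < F < G and write every simplex with vertices in increasing order. Then dim K = 2 and the simplices of K are:

  0-simplices (6): A, B, D, E, F, G
  1-simplices (12): AB, AE, AF, AG, BD, BE, BF, DE, DF, DG, EG, FG
  2-simplices (8): ABE, ABF, AEG, AFG, BDE, BDF, DEG, DFG

Hence C_0 ≅ Z^6, C_1 ≅ Z^12, C_2 ≅ Z^8.

The boundary map ∂_1: C_1 → C_0 maps an edge to its endpoints' difference, ∂[p,q] = q − p. For instance
  ∂AG = G − A.
The 6×12 boundary matrix has rank 5 and Smith normal form diag(1,1,1,1,1).

∂_2: C_2 → C_1 maps a triangle to the signed sum of its edges. For instance
  ∂AFG = FG − AG + AF,
  ∂BDF = DF − BF + BD.
The 12×8 boundary matrix has rank 7 and Smith normal form diag(1,1,1,1,1,1,1).

Now H_k = ker ∂_k / im ∂_{k+1}, so:

  H_0: rank C_0 − rank ∂_1 = 6 − 5 = 1, and the invariant factors of ∂_1 are all 1, so H_0 = Z.
  H_1: rank ker ∂_1 − rank ∂_2 = (12 − 5) − 7 = 0, and the invariant factors of ∂_2 are all 1, so H_1 = 0.
  H_2: rank ker ∂_2 − rank ∂_3 = (8 − 7) − 0 = 1, and there is no ∂_3, so H_2 = Z.

Hence the Betti numbers are b_0 = 1, b_1 = 0, b_2 = 1.

b_0 = 1, b_1 = 0, b_2 = 1.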